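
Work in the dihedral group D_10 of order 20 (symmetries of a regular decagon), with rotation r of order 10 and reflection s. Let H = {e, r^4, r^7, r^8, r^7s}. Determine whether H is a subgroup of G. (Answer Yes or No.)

r^4 ∈ H but its inverse r^6 ∉ H, so H is not a subgroup.

No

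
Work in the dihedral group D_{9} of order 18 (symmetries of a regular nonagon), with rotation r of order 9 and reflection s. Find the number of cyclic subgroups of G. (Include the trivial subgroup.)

12

Each element a generates a cyclic subgroup ⟨a⟩; distinct elements may generate the same one (a cyclic group of order d has φ(d) generators).
Cyclic subgroups by order — order 1: 1; order 2: 9; order 3: 1; order 9: 1.
Total: 12.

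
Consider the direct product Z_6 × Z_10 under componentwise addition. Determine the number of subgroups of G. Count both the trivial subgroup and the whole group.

20

|G| = 60, so by Lagrange every subgroup order divides 60. Divisors: 1, 2, 3, 4, 5, 6, 10, 12, 15, 20, 30, 60.
Subgroups by order — order 1: 1; order 2: 3; order 3: 1; order 4: 1; order 5: 1; order 6: 3; order 10: 3; order 12: 1; order 15: 1; order 20: 1; order 30: 3; order 60: 1.
Total: 1 + 3 + 1 + 1 + 1 + 3 + 3 + 1 + 1 + 1 + 3 + 1 = 20.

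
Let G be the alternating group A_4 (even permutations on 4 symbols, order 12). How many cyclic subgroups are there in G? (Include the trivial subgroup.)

8

Group the elements of G by the cyclic subgroup they generate; each cyclic subgroup of order d accounts for φ(d) elements.
Cyclic subgroups by order — order 1: 1; order 2: 3; order 3: 4.
Total: 8.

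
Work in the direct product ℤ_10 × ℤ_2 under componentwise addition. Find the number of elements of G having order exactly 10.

An element (a,b) has order lcm(ord(a), ord(b)); count pairs with lcm equal to 10.
Enumerating gives 12 such elements.

12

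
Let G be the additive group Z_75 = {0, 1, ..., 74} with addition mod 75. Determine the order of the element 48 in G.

25

In Z_75, the order of an element a is n/gcd(a, n).
gcd(48, 75) = 3, so |⟨48⟩| = 75/3 = 25.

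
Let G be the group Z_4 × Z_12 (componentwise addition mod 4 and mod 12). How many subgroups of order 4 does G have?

|G| = 48 and 4 | 48, so subgroups of order 4 are possible by Lagrange.
The subgroups of order 4 are: {(0,0), (0,3), (0,6), (0,9)}; {(0,0), (0,6), (2,0), (2,6)}; {(0,0), (0,6), (2,3), (2,9)}; {(0,0), (1,0), (2,0), (3,0)}; … (7 in all).
So G has 7 subgroups of order 4.

7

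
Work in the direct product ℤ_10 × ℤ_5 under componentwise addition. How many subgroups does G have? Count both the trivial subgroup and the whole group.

|G| = 50, so by Lagrange every subgroup order divides 50. Divisors: 1, 2, 5, 10, 25, 50.
Subgroups by order — order 1: 1; order 2: 1; order 5: 6; order 10: 6; order 25: 1; order 50: 1.
Total: 1 + 1 + 6 + 6 + 1 + 1 = 16.

16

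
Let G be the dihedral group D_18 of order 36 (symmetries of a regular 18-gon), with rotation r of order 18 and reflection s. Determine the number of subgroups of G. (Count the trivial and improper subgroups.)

|G| = 36, so by Lagrange every subgroup order divides 36. Divisors: 1, 2, 3, 4, 6, 9, 12, 18, 36.
Subgroups by order — order 1: 1; order 2: 19; order 3: 1; order 4: 9; order 6: 7; order 9: 1; order 12: 3; order 18: 3; order 36: 1.
Total: 1 + 19 + 1 + 9 + 7 + 1 + 3 + 3 + 1 = 45.

45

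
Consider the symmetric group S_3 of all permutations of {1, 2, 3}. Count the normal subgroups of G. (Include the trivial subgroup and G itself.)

3

G has 6 subgroups. Checking conjugation-invariance by order — order 1: 1/1 normal; order 2: 0/3 normal; order 3: 1/1 normal; order 6: 1/1 normal.
Total normal subgroups: 3.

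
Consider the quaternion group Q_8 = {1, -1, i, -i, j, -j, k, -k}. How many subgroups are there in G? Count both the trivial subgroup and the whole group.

6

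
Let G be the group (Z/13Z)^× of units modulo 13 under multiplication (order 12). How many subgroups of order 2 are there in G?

|G| = 12 and 2 | 12, so subgroups of order 2 are possible by Lagrange.
The subgroups of order 2 are: {1, 12}.
So G has 1 subgroup of order 2.

1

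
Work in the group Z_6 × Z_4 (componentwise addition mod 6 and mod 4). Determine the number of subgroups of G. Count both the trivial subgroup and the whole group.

|G| = 24, so by Lagrange every subgroup order divides 24. Divisors: 1, 2, 3, 4, 6, 8, 12, 24.
Subgroups by order — order 1: 1; order 2: 3; order 3: 1; order 4: 3; order 6: 3; order 8: 1; order 12: 3; order 24: 1.
Total: 1 + 3 + 1 + 3 + 3 + 1 + 3 + 1 = 16.

16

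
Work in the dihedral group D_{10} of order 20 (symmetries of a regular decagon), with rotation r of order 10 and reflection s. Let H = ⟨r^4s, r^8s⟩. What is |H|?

|⟨r^4s⟩| = 2 and |⟨r^8s⟩| = 2, so |H| is a multiple of lcm(2, 2) = 2 and divides |G| = 20.
Closing under the operation: H = {e, r^2, r^4, r^6, r^8, s, r^2s, r^4s, r^6s, r^8s}, so |H| = 10.

10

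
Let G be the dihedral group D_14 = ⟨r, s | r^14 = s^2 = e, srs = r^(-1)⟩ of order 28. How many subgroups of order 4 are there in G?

|G| = 28 and 4 | 28, so subgroups of order 4 are possible by Lagrange.
The subgroups of order 4 are: {e, r^7, r^3s, r^10s}; {e, r^7, r^4s, r^11s}; {e, r^7, r^5s, r^12s}; {e, r^7, r^6s, r^13s}; … (7 in all).
So G has 7 subgroups of order 4.

7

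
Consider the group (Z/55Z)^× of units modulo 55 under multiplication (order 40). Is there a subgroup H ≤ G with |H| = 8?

Yes

8 | 40. A subgroup of order 8 is {1, 12, 21, 23, 32, 34, 43, 54}.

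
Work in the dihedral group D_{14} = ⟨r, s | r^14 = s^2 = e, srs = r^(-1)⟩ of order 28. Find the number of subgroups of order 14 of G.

3

|G| = 28 and 14 | 28, so subgroups of order 14 are possible by Lagrange.
The subgroups of order 14 are: {e, r, r^2, r^3, r^4, r^5, r^6, r^7, r^8, r^9, r^10, r^11, r^12, r^13}; {e, r^2, r^4, r^6, r^8, r^10, r^12, s, r^2s, r^4s, r^6s, r^8s, r^10s, r^12s}; {e, r^2, r^4, r^6, r^8, r^10, r^12, rs, r^3s, r^5s, r^7s, r^9s, r^11s, r^13s}.
So G has 3 subgroups of order 14.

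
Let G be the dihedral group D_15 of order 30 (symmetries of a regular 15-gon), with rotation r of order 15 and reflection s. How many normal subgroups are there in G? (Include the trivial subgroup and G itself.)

5

G has 28 subgroups. Checking conjugation-invariance by order — order 1: 1/1 normal; order 2: 0/15 normal; order 3: 1/1 normal; order 5: 1/1 normal; order 6: 0/5 normal; order 10: 0/3 normal; order 15: 1/1 normal; order 30: 1/1 normal.
Total normal subgroups: 5.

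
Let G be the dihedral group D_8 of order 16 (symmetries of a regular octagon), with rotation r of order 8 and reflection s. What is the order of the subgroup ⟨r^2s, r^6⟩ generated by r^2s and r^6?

8

|⟨r^2s⟩| = 2 and |⟨r^6⟩| = 4, so |H| is a multiple of lcm(2, 4) = 4 and divides |G| = 16.
Closing under the operation: H = {e, r^2, r^4, r^6, s, r^2s, r^4s, r^6s}, so |H| = 8.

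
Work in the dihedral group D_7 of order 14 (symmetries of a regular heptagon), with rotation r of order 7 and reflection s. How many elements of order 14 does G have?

No element of G has order 14 (even though 14 | 14).

0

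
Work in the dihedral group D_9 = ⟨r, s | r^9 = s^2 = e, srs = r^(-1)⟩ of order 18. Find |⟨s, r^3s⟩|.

6

|⟨s⟩| = 2 and |⟨r^3s⟩| = 2, so |H| is a multiple of lcm(2, 2) = 2 and divides |G| = 18.
Closing under the operation: H = {e, r^3, r^6, s, r^3s, r^6s}, so |H| = 6.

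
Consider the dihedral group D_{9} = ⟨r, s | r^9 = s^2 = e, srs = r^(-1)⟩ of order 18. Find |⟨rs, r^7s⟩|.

6

|⟨rs⟩| = 2 and |⟨r^7s⟩| = 2, so |H| is a multiple of lcm(2, 2) = 2 and divides |G| = 18.
Closing under the operation: H = {e, r^3, r^6, rs, r^4s, r^7s}, so |H| = 6.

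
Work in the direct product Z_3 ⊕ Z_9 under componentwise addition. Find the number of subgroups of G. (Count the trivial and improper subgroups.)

|G| = 27, so by Lagrange every subgroup order divides 27. Divisors: 1, 3, 9, 27.
Subgroups by order — order 1: 1; order 3: 4; order 9: 4; order 27: 1.
Total: 1 + 4 + 4 + 1 = 10.

10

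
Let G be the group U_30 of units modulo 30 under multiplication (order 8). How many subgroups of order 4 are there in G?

|G| = 8 and 4 | 8, so subgroups of order 4 are possible by Lagrange.
The subgroups of order 4 are: {1, 11, 19, 29}; {1, 7, 13, 19}; {1, 17, 19, 23}.
So G has 3 subgroups of order 4.

3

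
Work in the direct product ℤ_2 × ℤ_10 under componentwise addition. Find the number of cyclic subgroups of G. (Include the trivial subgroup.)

Group the elements of G by the cyclic subgroup they generate; each cyclic subgroup of order d accounts for φ(d) elements.
Cyclic subgroups by order — order 1: 1; order 2: 3; order 5: 1; order 10: 3.
Total: 8.

8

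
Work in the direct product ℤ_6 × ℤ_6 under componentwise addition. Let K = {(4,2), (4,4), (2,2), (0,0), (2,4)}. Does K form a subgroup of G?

|K| = 5 does not divide |G| = 36, so by Lagrange K is not a subgroup.

No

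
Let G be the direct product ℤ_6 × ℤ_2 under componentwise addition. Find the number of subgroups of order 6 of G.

|G| = 12 and 6 | 12, so subgroups of order 6 are possible by Lagrange.
The subgroups of order 6 are: {(0,0), (0,1), (2,0), (2,1), (4,0), (4,1)}; {(0,0), (1,0), (2,0), (3,0), (4,0), (5,0)}; {(0,0), (1,1), (2,0), (3,1), (4,0), (5,1)}.
So G has 3 subgroups of order 6.

3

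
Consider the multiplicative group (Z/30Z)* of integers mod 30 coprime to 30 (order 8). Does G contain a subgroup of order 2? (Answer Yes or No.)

2 | 8. A subgroup of order 2 is {1, 11}.

Yes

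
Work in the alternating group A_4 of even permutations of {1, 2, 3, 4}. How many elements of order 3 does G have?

The elements of order 3 are: (2 3 4), (2 4 3), (1 2 3), (1 2 4), (1 3 2), (1 3 4), (1 4 2), (1 4 3).
That's 8.

8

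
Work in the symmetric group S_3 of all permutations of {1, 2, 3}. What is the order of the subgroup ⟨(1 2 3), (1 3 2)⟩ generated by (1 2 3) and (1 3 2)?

|⟨(1 2 3)⟩| = 3 and |⟨(1 3 2)⟩| = 3, so |H| is a multiple of lcm(3, 3) = 3 and divides |G| = 6.
Closing under the operation: H = {e, (1 2 3), (1 3 2)}, so |H| = 3.

3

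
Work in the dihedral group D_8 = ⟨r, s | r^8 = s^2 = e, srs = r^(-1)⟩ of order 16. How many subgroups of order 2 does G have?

9

|G| = 16 and 2 | 16, so subgroups of order 2 are possible by Lagrange.
The subgroups of order 2 are: {e, r^2s}; {e, r^3s}; {e, r^4}; {e, r^4s}; … (9 in all).
So G has 9 subgroups of order 2.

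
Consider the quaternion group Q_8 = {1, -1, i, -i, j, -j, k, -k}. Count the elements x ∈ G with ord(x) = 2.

The elements of order 2 are: -1.
That's 1.

1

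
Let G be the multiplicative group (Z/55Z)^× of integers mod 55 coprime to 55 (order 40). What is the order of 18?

Compute successive powers of 18 mod 55: 18, 49, 2, 36, 43, 4, 17, 31, …; 18^20 ≡ 1 (mod 55).
So |⟨18⟩| = 20.

20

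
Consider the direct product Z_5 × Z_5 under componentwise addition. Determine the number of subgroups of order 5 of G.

|G| = 25 and 5 | 25, so subgroups of order 5 are possible by Lagrange.
The subgroups of order 5 are: {(0,0), (0,1), (0,2), (0,3), (0,4)}; {(0,0), (1,0), (2,0), (3,0), (4,0)}; {(0,0), (1,1), (2,2), (3,3), (4,4)}; {(0,0), (1,2), (2,4), (3,1), (4,3)}; … (6 in all).
So G has 6 subgroups of order 5.

6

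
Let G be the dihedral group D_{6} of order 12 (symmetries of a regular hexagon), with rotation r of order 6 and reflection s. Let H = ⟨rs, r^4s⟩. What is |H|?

|⟨rs⟩| = 2 and |⟨r^4s⟩| = 2, so |H| is a multiple of lcm(2, 2) = 2 and divides |G| = 12.
Closing under the operation: H = {e, r^3, rs, r^4s}, so |H| = 4.

4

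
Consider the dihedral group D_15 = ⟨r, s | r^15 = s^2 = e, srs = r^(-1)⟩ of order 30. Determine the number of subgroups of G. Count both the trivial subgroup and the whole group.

28

|G| = 30, so by Lagrange every subgroup order divides 30. Divisors: 1, 2, 3, 5, 6, 10, 15, 30.
Subgroups by order — order 1: 1; order 2: 15; order 3: 1; order 5: 1; order 6: 5; order 10: 3; order 15: 1; order 30: 1.
Total: 1 + 15 + 1 + 1 + 5 + 3 + 1 + 1 = 28.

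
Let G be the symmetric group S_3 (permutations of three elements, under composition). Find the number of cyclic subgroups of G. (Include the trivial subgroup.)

5

Group the elements of G by the cyclic subgroup they generate; each cyclic subgroup of order d accounts for φ(d) elements.
Cyclic subgroups by order — order 1: 1; order 2: 3; order 3: 1.
Total: 5.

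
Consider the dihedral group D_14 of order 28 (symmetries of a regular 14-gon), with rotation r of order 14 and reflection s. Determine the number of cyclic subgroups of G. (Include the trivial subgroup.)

18

Each element a generates a cyclic subgroup ⟨a⟩; distinct elements may generate the same one (a cyclic group of order d has φ(d) generators).
Cyclic subgroups by order — order 1: 1; order 2: 15; order 7: 1; order 14: 1.
Total: 18.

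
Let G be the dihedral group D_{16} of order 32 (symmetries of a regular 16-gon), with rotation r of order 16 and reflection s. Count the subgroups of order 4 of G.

|G| = 32 and 4 | 32, so subgroups of order 4 are possible by Lagrange.
The subgroups of order 4 are: {e, r^8, r^2s, r^10s}; {e, r^8, r^3s, r^11s}; {e, r^4, r^8, r^12}; {e, r^8, r^4s, r^12s}; … (9 in all).
So G has 9 subgroups of order 4.

9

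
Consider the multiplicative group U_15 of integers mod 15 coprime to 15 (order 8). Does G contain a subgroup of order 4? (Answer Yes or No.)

4 | 8. A subgroup of order 4 is {1, 4, 11, 14}.

Yes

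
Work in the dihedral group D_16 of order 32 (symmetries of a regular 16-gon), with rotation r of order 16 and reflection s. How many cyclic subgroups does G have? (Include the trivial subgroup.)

Each element a generates a cyclic subgroup ⟨a⟩; distinct elements may generate the same one (a cyclic group of order d has φ(d) generators).
Cyclic subgroups by order — order 1: 1; order 2: 17; order 4: 1; order 8: 1; order 16: 1.
Total: 21.

21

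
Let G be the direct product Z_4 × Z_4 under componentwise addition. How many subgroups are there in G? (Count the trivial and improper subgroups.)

15

|G| = 16, so by Lagrange every subgroup order divides 16. Divisors: 1, 2, 4, 8, 16.
Subgroups by order — order 1: 1; order 2: 3; order 4: 7; order 8: 3; order 16: 1.
Total: 1 + 3 + 7 + 3 + 1 = 15.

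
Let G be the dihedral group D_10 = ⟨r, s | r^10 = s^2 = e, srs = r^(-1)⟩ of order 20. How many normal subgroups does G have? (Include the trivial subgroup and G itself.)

7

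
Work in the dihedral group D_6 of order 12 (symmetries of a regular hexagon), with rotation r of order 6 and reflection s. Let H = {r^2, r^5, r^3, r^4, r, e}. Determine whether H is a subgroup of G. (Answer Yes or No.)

Yes

|H| = 6 divides |G| = 12, consistent with Lagrange.
H contains the identity, every element's inverse is in H, and H is closed under ·: it is a subgroup.
In fact H = ⟨r^5⟩.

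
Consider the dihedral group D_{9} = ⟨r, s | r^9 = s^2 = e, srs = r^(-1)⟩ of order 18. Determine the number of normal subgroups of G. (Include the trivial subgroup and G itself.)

4

G has 16 subgroups. Checking conjugation-invariance by order — order 1: 1/1 normal; order 2: 0/9 normal; order 3: 1/1 normal; order 6: 0/3 normal; order 9: 1/1 normal; order 18: 1/1 normal.
Total normal subgroups: 4.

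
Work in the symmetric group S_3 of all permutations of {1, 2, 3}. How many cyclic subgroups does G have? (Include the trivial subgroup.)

5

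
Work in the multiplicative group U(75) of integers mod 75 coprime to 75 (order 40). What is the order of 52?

20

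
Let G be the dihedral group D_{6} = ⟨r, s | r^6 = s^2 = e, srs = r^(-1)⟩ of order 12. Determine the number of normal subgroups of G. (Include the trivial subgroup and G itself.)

7

G has 16 subgroups. Checking conjugation-invariance by order — order 1: 1/1 normal; order 2: 1/7 normal; order 3: 1/1 normal; order 4: 0/3 normal; order 6: 3/3 normal; order 12: 1/1 normal.
Total normal subgroups: 7.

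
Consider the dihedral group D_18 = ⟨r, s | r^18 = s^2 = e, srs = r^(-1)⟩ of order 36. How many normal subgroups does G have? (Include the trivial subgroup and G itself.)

9

G has 45 subgroups. Checking conjugation-invariance by order — order 1: 1/1 normal; order 2: 1/19 normal; order 3: 1/1 normal; order 4: 0/9 normal; order 6: 1/7 normal; order 9: 1/1 normal; order 12: 0/3 normal; order 18: 3/3 normal; order 36: 1/1 normal.
Total normal subgroups: 9.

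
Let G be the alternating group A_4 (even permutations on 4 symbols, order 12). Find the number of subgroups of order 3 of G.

4

|G| = 12 and 3 | 12, so subgroups of order 3 are possible by Lagrange.
The subgroups of order 3 are: {e, (1 2 3), (1 3 2)}; {e, (1 2 4), (1 4 2)}; {e, (1 3 4), (1 4 3)}; {e, (2 3 4), (2 4 3)}.
So G has 4 subgroups of order 3.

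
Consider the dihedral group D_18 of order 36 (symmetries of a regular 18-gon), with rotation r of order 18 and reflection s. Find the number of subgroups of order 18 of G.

3

|G| = 36 and 18 | 36, so subgroups of order 18 are possible by Lagrange.
The subgroups of order 18 are: {e, r, r^2, r^3, r^4, r^5, r^6, r^7, r^8, r^9, r^10, r^11, r^12, r^13, r^14, r^15, r^16, r^17}; {e, r^2, r^4, r^6, r^8, r^10, r^12, r^14, r^16, s, r^2s, r^4s, r^6s, r^8s, r^10s, r^12s, r^14s, r^16s}; {e, r^2, r^4, r^6, r^8, r^10, r^12, r^14, r^16, rs, r^3s, r^5s, r^7s, r^9s, r^11s, r^13s, r^15s, r^17s}.
So G has 3 subgroups of order 18.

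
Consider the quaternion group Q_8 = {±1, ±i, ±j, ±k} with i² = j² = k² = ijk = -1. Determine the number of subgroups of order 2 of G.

|G| = 8 and 2 | 8, so subgroups of order 2 are possible by Lagrange.
The subgroups of order 2 are: {1, -1}.
So G has 1 subgroup of order 2.

1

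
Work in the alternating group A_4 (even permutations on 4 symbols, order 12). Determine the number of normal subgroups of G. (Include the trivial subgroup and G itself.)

G has 10 subgroups. Checking conjugation-invariance by order — order 1: 1/1 normal; order 2: 0/3 normal; order 3: 0/4 normal; order 4: 1/1 normal; order 12: 1/1 normal.
Total normal subgroups: 3.

3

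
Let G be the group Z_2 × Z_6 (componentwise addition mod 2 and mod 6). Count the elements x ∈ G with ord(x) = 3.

2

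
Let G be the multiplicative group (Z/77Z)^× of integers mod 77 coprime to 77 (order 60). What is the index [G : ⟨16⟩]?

4

|⟨16⟩| = 15 and |G| = 60.
By Lagrange, [G : H] = |G|/|H| = 60/15 = 4.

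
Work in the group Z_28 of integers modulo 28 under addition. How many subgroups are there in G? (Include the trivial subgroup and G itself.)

A cyclic group of order 28 has exactly one subgroup for each divisor of 28.
Divisors of 28: 1, 2, 4, 7, 14, 28.
So Z_28 has 6 subgroups.

6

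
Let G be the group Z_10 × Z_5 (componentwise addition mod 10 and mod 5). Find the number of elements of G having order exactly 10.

24

An element (a,b) has order lcm(ord(a), ord(b)); count pairs with lcm equal to 10.
Enumerating gives 24 such elements.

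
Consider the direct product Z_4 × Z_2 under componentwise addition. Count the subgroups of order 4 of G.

3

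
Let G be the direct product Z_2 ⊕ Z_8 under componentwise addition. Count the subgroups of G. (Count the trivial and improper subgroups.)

11

|G| = 16, so by Lagrange every subgroup order divides 16. Divisors: 1, 2, 4, 8, 16.
Subgroups by order — order 1: 1; order 2: 3; order 4: 3; order 8: 3; order 16: 1.
Total: 1 + 3 + 3 + 3 + 1 = 11.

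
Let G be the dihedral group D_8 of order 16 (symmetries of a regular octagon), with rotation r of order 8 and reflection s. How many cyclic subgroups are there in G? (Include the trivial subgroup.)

12

Each element a generates a cyclic subgroup ⟨a⟩; distinct elements may generate the same one (a cyclic group of order d has φ(d) generators).
Cyclic subgroups by order — order 1: 1; order 2: 9; order 4: 1; order 8: 1.
Total: 12.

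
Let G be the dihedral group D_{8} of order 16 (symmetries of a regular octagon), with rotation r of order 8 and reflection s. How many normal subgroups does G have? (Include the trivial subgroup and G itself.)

7

G has 19 subgroups. Checking conjugation-invariance by order — order 1: 1/1 normal; order 2: 1/9 normal; order 4: 1/5 normal; order 8: 3/3 normal; order 16: 1/1 normal.
Total normal subgroups: 7.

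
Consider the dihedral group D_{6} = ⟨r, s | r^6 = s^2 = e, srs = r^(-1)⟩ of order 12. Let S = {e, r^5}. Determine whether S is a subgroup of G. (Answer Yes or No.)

No

r^5 ∈ S but its inverse r ∉ S, so S is not a subgroup.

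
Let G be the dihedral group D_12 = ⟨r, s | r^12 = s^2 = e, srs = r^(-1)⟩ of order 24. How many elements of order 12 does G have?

4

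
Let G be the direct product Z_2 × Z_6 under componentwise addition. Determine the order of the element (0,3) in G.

2

The order of (0,3) in Z_2 × Z_6 is lcm(ord(0) in Z_2, ord(3) in Z_6).
ord(0) = 1 and ord(3) = 2, so |⟨(0,3)⟩| = lcm(1, 2) = 2.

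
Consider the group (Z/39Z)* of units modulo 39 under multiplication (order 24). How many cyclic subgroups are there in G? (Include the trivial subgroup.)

Each element a generates a cyclic subgroup ⟨a⟩; distinct elements may generate the same one (a cyclic group of order d has φ(d) generators).
Cyclic subgroups by order — order 1: 1; order 2: 3; order 3: 1; order 4: 2; order 6: 3; order 12: 2.
Total: 12.

12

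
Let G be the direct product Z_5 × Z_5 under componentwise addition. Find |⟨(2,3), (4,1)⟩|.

|⟨(2,3)⟩| = 5 and |⟨(4,1)⟩| = 5, so |H| is a multiple of lcm(5, 5) = 5 and divides |G| = 25.
Closing under the operation: H = {(0,0), (1,4), (2,3), (3,2), (4,1)}, so |H| = 5.

5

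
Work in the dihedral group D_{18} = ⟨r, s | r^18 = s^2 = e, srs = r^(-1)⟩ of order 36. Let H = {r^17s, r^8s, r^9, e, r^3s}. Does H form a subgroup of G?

No

|H| = 5 does not divide |G| = 36, so by Lagrange H is not a subgroup.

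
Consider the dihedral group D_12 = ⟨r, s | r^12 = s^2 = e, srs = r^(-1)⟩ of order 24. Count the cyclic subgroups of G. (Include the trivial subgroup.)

A cyclic subgroup of order d is generated by each of its φ(d) elements of order d, so the cyclic subgroups of order d number (#elements of order d)/φ(d).
Cyclic subgroups by order — order 1: 1; order 2: 13; order 3: 1; order 4: 1; order 6: 1; order 12: 1.
Total: 18.

18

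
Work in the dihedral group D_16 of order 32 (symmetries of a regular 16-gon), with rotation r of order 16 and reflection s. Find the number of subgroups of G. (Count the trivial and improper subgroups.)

36

|G| = 32, so by Lagrange every subgroup order divides 32. Divisors: 1, 2, 4, 8, 16, 32.
Subgroups by order — order 1: 1; order 2: 17; order 4: 9; order 8: 5; order 16: 3; order 32: 1.
Total: 1 + 17 + 9 + 5 + 3 + 1 = 36.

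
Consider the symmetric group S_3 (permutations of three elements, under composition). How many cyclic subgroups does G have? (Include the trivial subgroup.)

A cyclic subgroup of order d is generated by each of its φ(d) elements of order d, so the cyclic subgroups of order d number (#elements of order d)/φ(d).
Cyclic subgroups by order — order 1: 1; order 2: 3; order 3: 1.
Total: 5.

5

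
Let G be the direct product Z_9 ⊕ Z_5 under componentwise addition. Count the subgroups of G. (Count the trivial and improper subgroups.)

|G| = 45, so by Lagrange every subgroup order divides 45. Divisors: 1, 3, 5, 9, 15, 45.
Subgroups by order — order 1: 1; order 3: 1; order 5: 1; order 9: 1; order 15: 1; order 45: 1.
Total: 1 + 1 + 1 + 1 + 1 + 1 = 6.

6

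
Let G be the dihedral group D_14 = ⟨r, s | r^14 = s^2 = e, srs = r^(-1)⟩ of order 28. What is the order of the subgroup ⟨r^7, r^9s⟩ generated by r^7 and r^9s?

4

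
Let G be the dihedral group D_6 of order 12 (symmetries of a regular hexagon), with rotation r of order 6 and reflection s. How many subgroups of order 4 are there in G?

|G| = 12 and 4 | 12, so subgroups of order 4 are possible by Lagrange.
The subgroups of order 4 are: {e, r^3, r^2s, r^5s}; {e, r^3, s, r^3s}; {e, r^3, rs, r^4s}.
So G has 3 subgroups of order 4.

3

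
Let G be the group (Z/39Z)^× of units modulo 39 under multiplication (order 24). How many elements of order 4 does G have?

4

The elements of order 4 are: 5, 8, 31, 34.
That's 4.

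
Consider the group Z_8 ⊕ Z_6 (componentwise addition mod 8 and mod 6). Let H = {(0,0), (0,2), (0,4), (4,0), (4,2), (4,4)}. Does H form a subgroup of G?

|H| = 6 divides |G| = 48, consistent with Lagrange.
H contains the identity, every element's inverse is in H, and H is closed under +: it is a subgroup.
In fact H = ⟨(4,4)⟩.

Yes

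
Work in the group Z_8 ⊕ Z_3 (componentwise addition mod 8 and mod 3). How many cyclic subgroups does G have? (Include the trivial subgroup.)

8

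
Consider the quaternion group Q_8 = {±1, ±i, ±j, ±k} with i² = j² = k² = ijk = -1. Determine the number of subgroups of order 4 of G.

3

|G| = 8 and 4 | 8, so subgroups of order 4 are possible by Lagrange.
The subgroups of order 4 are: {1, -1, i, -i}; {1, -1, j, -j}; {1, -1, k, -k}.
So G has 3 subgroups of order 4.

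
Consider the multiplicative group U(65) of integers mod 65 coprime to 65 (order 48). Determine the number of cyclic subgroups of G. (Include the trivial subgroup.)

Group the elements of G by the cyclic subgroup they generate; each cyclic subgroup of order d accounts for φ(d) elements.
Cyclic subgroups by order — order 1: 1; order 2: 3; order 3: 1; order 4: 6; order 6: 3; order 12: 6.
Total: 20.

20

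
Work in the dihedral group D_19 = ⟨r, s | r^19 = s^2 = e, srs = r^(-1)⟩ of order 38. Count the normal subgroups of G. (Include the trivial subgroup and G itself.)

3

G has 22 subgroups. Checking conjugation-invariance by order — order 1: 1/1 normal; order 2: 0/19 normal; order 19: 1/1 normal; order 38: 1/1 normal.
Total normal subgroups: 3.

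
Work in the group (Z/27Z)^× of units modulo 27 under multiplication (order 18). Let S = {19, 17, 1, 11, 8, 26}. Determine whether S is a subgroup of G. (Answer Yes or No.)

No

19 ∈ S but its inverse 10 ∉ S, so S is not a subgroup.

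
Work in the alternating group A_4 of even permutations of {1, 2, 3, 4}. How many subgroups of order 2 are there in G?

|G| = 12 and 2 | 12, so subgroups of order 2 are possible by Lagrange.
The subgroups of order 2 are: {e, (1 2)(3 4)}; {e, (1 3)(2 4)}; {e, (1 4)(2 3)}.
So G has 3 subgroups of order 2.

3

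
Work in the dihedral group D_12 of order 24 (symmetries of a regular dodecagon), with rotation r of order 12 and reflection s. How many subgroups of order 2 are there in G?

|G| = 24 and 2 | 24, so subgroups of order 2 are possible by Lagrange.
The subgroups of order 2 are: {e, r^10s}; {e, r^11s}; {e, r^2s}; {e, r^3s}; … (13 in all).
So G has 13 subgroups of order 2.

13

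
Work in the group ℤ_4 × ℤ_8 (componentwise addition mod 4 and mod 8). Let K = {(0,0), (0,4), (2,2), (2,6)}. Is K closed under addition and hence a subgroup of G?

Yes

|K| = 4 divides |G| = 32, consistent with Lagrange.
K contains the identity, every element's inverse is in K, and K is closed under +: it is a subgroup.
In fact K = ⟨(2,6)⟩.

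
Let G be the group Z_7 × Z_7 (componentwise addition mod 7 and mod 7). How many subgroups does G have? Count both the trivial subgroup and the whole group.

|G| = 49, so by Lagrange every subgroup order divides 49. Divisors: 1, 7, 49.
Subgroups by order — order 1: 1; order 7: 8; order 49: 1.
Total: 1 + 8 + 1 = 10.

10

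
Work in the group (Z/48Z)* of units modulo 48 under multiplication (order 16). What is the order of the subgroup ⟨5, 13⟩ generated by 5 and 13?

8

|⟨5⟩| = 4 and |⟨13⟩| = 4, so |H| is a multiple of lcm(4, 4) = 4 and divides |G| = 16.
Closing under the operation: H = {1, 5, 13, 17, 25, 29, 37, 41}, so |H| = 8.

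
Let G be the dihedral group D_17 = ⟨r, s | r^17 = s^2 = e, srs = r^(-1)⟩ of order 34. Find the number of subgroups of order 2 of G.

17

|G| = 34 and 2 | 34, so subgroups of order 2 are possible by Lagrange.
The subgroups of order 2 are: {e, r^10s}; {e, r^11s}; {e, r^12s}; {e, r^13s}; … (17 in all).
So G has 17 subgroups of order 2.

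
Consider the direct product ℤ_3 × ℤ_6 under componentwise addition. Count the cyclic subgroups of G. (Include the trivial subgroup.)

10

Group the elements of G by the cyclic subgroup they generate; each cyclic subgroup of order d accounts for φ(d) elements.
Cyclic subgroups by order — order 1: 1; order 2: 1; order 3: 4; order 6: 4.
Total: 10.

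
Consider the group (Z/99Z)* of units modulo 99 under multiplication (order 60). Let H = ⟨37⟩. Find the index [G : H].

12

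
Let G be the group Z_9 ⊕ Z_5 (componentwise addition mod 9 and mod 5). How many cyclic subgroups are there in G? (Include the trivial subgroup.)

Each element a generates a cyclic subgroup ⟨a⟩; distinct elements may generate the same one (a cyclic group of order d has φ(d) generators).
Cyclic subgroups by order — order 1: 1; order 3: 1; order 5: 1; order 9: 1; order 15: 1; order 45: 1.
Total: 6.

6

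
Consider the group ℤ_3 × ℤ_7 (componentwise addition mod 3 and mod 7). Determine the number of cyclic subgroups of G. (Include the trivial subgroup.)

4

Each element a generates a cyclic subgroup ⟨a⟩; distinct elements may generate the same one (a cyclic group of order d has φ(d) generators).
Cyclic subgroups by order — order 1: 1; order 3: 1; order 7: 1; order 21: 1.
Total: 4.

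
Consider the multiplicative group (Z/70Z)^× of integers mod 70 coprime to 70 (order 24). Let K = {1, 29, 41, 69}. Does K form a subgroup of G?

Yes

|K| = 4 divides |G| = 24, consistent with Lagrange.
K contains the identity, every element's inverse is in K, and K is closed under ·: it is a subgroup.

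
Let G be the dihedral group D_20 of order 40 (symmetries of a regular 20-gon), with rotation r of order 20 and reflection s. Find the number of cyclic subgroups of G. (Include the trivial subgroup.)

A cyclic subgroup of order d is generated by each of its φ(d) elements of order d, so the cyclic subgroups of order d number (#elements of order d)/φ(d).
Cyclic subgroups by order — order 1: 1; order 2: 21; order 4: 1; order 5: 1; order 10: 1; order 20: 1.
Total: 26.

26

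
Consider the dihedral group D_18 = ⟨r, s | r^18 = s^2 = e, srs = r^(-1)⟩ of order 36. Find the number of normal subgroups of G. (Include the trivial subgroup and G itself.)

G has 45 subgroups. Checking conjugation-invariance by order — order 1: 1/1 normal; order 2: 1/19 normal; order 3: 1/1 normal; order 4: 0/9 normal; order 6: 1/7 normal; order 9: 1/1 normal; order 12: 0/3 normal; order 18: 3/3 normal; order 36: 1/1 normal.
Total normal subgroups: 9.

9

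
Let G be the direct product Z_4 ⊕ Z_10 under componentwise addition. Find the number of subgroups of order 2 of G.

3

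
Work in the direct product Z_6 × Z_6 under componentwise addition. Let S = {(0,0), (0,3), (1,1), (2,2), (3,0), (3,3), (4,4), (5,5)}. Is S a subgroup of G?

No

|S| = 8 does not divide |G| = 36, so by Lagrange S is not a subgroup.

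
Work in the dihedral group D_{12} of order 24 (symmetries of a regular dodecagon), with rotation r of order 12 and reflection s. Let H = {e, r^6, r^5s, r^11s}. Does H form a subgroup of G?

|H| = 4 divides |G| = 24, consistent with Lagrange.
H contains the identity, every element's inverse is in H, and H is closed under ·: it is a subgroup.

Yes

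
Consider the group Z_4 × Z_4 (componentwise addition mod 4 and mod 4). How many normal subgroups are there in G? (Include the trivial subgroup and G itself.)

15

G is abelian, so every subgroup is normal.
G has 15 subgroups in total, hence 15 normal subgroups.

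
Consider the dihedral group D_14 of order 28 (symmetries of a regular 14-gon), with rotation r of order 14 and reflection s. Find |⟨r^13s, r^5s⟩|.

14

|⟨r^13s⟩| = 2 and |⟨r^5s⟩| = 2, so |H| is a multiple of lcm(2, 2) = 2 and divides |G| = 28.
Closing under the operation: H = {e, r^2, r^4, r^6, r^8, r^10, r^12, rs, r^3s, r^5s, r^7s, r^9s, r^11s, r^13s}, so |H| = 14.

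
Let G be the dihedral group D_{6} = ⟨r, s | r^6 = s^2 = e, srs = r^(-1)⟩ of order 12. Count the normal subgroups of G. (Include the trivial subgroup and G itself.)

G has 16 subgroups. Checking conjugation-invariance by order — order 1: 1/1 normal; order 2: 1/7 normal; order 3: 1/1 normal; order 4: 0/3 normal; order 6: 3/3 normal; order 12: 1/1 normal.
Total normal subgroups: 7.

7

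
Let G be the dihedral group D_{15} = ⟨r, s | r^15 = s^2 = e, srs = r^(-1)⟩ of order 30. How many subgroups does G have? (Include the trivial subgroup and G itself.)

|G| = 30, so by Lagrange every subgroup order divides 30. Divisors: 1, 2, 3, 5, 6, 10, 15, 30.
Subgroups by order — order 1: 1; order 2: 15; order 3: 1; order 5: 1; order 6: 5; order 10: 3; order 15: 1; order 30: 1.
Total: 1 + 15 + 1 + 1 + 5 + 3 + 1 + 1 = 28.

28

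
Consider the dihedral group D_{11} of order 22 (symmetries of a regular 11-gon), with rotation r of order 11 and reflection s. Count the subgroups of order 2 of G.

11

|G| = 22 and 2 | 22, so subgroups of order 2 are possible by Lagrange.
The subgroups of order 2 are: {e, r^10s}; {e, r^2s}; {e, r^3s}; {e, r^4s}; … (11 in all).
So G has 11 subgroups of order 2.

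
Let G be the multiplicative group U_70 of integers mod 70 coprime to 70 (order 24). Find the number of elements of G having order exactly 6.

The elements of order 6 are: 9, 19, 31, 39, 59, 61.
That's 6.

6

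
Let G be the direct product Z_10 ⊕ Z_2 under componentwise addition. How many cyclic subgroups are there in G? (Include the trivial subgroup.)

Group the elements of G by the cyclic subgroup they generate; each cyclic subgroup of order d accounts for φ(d) elements.
Cyclic subgroups by order — order 1: 1; order 2: 3; order 5: 1; order 10: 3.
Total: 8.

8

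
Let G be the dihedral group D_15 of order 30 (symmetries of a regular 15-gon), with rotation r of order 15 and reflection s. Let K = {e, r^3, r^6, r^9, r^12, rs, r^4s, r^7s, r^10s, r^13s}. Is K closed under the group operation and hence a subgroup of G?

|K| = 10 divides |G| = 30, consistent with Lagrange.
K contains the identity, every element's inverse is in K, and K is closed under ·: it is a subgroup.

Yes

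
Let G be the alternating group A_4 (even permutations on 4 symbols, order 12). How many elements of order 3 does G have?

The elements of order 3 are: (2 3 4), (2 4 3), (1 2 3), (1 2 4), (1 3 2), (1 3 4), (1 4 2), (1 4 3).
That's 8.

8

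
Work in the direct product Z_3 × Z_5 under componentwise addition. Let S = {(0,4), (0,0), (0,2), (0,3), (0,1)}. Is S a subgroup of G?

|S| = 5 divides |G| = 15, consistent with Lagrange.
S contains the identity, every element's inverse is in S, and S is closed under +: it is a subgroup.
In fact S = ⟨(0,1)⟩.

Yes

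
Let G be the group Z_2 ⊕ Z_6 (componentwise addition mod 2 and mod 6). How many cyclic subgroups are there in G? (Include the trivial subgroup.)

Group the elements of G by the cyclic subgroup they generate; each cyclic subgroup of order d accounts for φ(d) elements.
Cyclic subgroups by order — order 1: 1; order 2: 3; order 3: 1; order 6: 3.
Total: 8.

8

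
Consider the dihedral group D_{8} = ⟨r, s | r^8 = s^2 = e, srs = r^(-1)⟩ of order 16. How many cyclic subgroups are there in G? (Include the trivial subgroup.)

Each element a generates a cyclic subgroup ⟨a⟩; distinct elements may generate the same one (a cyclic group of order d has φ(d) generators).
Cyclic subgroups by order — order 1: 1; order 2: 9; order 4: 1; order 8: 1.
Total: 12.

12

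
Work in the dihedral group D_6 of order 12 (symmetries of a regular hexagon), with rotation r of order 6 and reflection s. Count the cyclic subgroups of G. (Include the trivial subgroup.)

10

A cyclic subgroup of order d is generated by each of its φ(d) elements of order d, so the cyclic subgroups of order d number (#elements of order d)/φ(d).
Cyclic subgroups by order — order 1: 1; order 2: 7; order 3: 1; order 6: 1.
Total: 10.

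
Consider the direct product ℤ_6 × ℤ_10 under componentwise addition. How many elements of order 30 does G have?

An element (a,b) has order lcm(ord(a), ord(b)); count pairs with lcm equal to 30.
Enumerating gives 24 such elements.

24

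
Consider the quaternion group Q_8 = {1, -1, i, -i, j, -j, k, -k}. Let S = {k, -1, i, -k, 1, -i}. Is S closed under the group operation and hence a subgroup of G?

No

|S| = 6 does not divide |G| = 8, so by Lagrange S is not a subgroup.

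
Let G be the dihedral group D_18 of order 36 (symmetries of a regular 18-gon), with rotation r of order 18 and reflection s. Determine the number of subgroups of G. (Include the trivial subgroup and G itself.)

45

|G| = 36, so by Lagrange every subgroup order divides 36. Divisors: 1, 2, 3, 4, 6, 9, 12, 18, 36.
Subgroups by order — order 1: 1; order 2: 19; order 3: 1; order 4: 9; order 6: 7; order 9: 1; order 12: 3; order 18: 3; order 36: 1.
Total: 1 + 19 + 1 + 9 + 7 + 1 + 3 + 3 + 1 = 45.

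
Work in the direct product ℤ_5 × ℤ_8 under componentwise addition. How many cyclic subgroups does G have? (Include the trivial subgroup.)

8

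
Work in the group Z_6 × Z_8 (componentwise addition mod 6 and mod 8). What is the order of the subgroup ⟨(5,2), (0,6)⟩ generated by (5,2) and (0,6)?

24

|⟨(5,2)⟩| = 12 and |⟨(0,6)⟩| = 4, so |H| is a multiple of lcm(12, 4) = 12 and divides |G| = 48.
Closing under the operation: H = {(0,0), (0,2), (0,4), (0,6), (1,0), (1,2), (1,4), (1,6), (2,0), (2,2), (2,4), (2,6), (3,0), (3,2), (3,4), (3,6), (4,0), (4,2), (4,4), (4,6), (5,0), (5,2), (5,4), (5,6)}, so |H| = 24.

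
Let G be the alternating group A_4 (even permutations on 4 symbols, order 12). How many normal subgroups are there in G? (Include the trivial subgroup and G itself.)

G has 10 subgroups. Checking conjugation-invariance by order — order 1: 1/1 normal; order 2: 0/3 normal; order 3: 0/4 normal; order 4: 1/1 normal; order 12: 1/1 normal.
Total normal subgroups: 3.

3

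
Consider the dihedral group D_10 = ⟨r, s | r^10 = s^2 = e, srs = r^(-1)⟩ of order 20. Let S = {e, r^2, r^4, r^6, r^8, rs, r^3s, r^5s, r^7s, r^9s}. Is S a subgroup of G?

Yes

|S| = 10 divides |G| = 20, consistent with Lagrange.
S contains the identity, every element's inverse is in S, and S is closed under ·: it is a subgroup.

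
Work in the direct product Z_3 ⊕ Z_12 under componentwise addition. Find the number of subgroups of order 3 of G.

4

|G| = 36 and 3 | 36, so subgroups of order 3 are possible by Lagrange.
The subgroups of order 3 are: {(0,0), (0,4), (0,8)}; {(0,0), (1,0), (2,0)}; {(0,0), (1,4), (2,8)}; {(0,0), (1,8), (2,4)}.
So G has 4 subgroups of order 3.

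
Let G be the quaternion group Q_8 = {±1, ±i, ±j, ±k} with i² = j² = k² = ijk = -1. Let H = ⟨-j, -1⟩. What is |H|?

|⟨-j⟩| = 4 and |⟨-1⟩| = 2, so |H| is a multiple of lcm(4, 2) = 4 and divides |G| = 8.
Closing under the operation: H = {1, -1, j, -j}, so |H| = 4.

4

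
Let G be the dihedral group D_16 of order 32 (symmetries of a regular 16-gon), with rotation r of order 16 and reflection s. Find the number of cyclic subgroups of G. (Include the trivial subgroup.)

21

Group the elements of G by the cyclic subgroup they generate; each cyclic subgroup of order d accounts for φ(d) elements.
Cyclic subgroups by order — order 1: 1; order 2: 17; order 4: 1; order 8: 1; order 16: 1.
Total: 21.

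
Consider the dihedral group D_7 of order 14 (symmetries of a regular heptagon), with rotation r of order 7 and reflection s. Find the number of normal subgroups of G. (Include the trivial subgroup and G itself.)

3

G has 10 subgroups. Checking conjugation-invariance by order — order 1: 1/1 normal; order 2: 0/7 normal; order 7: 1/1 normal; order 14: 1/1 normal.
Total normal subgroups: 3.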